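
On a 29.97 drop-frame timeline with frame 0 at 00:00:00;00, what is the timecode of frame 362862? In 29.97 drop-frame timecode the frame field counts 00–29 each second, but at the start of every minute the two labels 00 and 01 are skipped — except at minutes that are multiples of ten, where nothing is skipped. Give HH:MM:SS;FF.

Ten DF minutes hold 17982 frames, so frame 362862 lies in block 20 (frames 359640–377621) with 3222 frames into that block.
The block's first minute is 1800 frames and the rest 1798 each; 3222 frames reaches minute 1, so 20 × 18 + 1 × 2 = 362 labels have been skipped so far.
Adding those back, label number 362862 + 362 = 363224 at 30 labels/s is 12107 s + 14 f = 3 h 21 min 47 s frame 14, i.e. 03:21:47;14.

03:21:47;14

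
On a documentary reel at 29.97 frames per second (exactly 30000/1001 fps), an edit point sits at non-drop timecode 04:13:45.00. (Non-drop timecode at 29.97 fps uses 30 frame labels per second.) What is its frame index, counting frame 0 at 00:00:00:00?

456750

Total seconds to the label: (4 × 3600 + 13 × 60 + 45) = 15225.
Frame index = 15225 × 30 + 0 = 456750.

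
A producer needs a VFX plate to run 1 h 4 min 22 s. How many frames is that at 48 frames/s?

185376 frames

1 h 4 min 22 s = 3862 s.
Frames = 3862 × 48 = 185376.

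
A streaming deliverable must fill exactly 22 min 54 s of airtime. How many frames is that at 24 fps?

22 min 54 s = 1374 s.
Frames = 1374 × 24 = 32976.

32976 frames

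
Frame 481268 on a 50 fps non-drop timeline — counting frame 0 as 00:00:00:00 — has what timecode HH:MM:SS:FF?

02:40:25:18

481268 ÷ 50 = 9625 full seconds, remainder 18 frames.
9625 s = 2 h 40 min 25 s.
Timecode: 02:40:25:18.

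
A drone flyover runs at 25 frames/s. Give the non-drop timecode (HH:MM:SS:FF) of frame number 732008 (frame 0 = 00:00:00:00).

08:08:00:08

732008 ÷ 25 = 29280 full seconds, remainder 8 frames.
29280 s = 8 h 8 min 0 s.
Timecode: 08:08:00:08.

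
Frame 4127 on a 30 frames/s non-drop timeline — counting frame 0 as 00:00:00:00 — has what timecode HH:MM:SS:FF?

00:02:17:17

4127 ÷ 30 = 137 full seconds, remainder 17 frames.
137 s = 0 h 2 min 17 s.
Timecode: 00:02:17:17.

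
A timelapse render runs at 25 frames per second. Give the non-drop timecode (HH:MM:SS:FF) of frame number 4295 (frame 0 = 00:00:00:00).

4295 ÷ 25 = 171 full seconds, remainder 20 frames.
171 s = 0 h 2 min 51 s.
Timecode: 00:02:51:20.

00:02:51:20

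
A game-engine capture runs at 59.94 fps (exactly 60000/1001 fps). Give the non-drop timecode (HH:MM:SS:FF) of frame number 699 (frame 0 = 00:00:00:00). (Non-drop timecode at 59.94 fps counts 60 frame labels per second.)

00:00:11:39

699 ÷ 60 = 11 full seconds, remainder 39 frames.
11 s = 0 h 0 min 11 s.
Timecode: 00:00:11:39.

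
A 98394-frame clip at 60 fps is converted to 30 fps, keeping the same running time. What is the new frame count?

Target frames = source frames × (target rate / source rate) = 98394 × (30)/(60) = 98394 × 1/2 = 49197.

49197 frames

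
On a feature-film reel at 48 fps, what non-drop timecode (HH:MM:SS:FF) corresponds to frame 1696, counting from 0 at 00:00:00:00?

00:00:35:16

1696 ÷ 48 = 35 full seconds, remainder 16 frames.
35 s = 0 h 0 min 35 s.
Timecode: 00:00:35:16.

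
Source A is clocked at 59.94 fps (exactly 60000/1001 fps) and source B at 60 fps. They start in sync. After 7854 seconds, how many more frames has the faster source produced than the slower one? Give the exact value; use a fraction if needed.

6120/13 frames

A emits 60000/1001 × 7854 = 6120000/13 frames; B emits 60 × 7854 = 471240.
Difference = 6120/13 frames (≈ 470.7692); B is ahead of A.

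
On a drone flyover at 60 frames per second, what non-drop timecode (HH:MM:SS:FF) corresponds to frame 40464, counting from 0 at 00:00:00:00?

00:11:14:24

40464 ÷ 60 = 674 full seconds, remainder 24 frames.
674 s = 0 h 11 min 14 s.
Timecode: 00:11:14:24.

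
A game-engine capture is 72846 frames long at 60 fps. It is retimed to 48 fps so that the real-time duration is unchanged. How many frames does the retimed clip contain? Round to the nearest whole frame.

Frames at target rate = 72846 × (48) / (60) = 291384/5 ≈ 58276.800.
Nearest whole frame: 58277.

58277 frames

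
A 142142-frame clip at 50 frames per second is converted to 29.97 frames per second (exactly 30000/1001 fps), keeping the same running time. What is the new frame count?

85200 frames

Target frames = source frames × (target rate / source rate) = 142142 × (30000/1001)/(50) = 142142 × 600/1001 = 85200.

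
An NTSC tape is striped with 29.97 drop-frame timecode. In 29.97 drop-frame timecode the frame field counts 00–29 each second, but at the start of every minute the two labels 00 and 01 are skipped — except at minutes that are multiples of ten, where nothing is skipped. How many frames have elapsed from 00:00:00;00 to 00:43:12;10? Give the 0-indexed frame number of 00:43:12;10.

As if non-drop at 30 labels/s: (0 × 3600 + 43 × 60 + 12) × 30 + 10 = 77770.
Minute boundaries passed: 43; those not divisible by 10: 43 − 4 = 39; dropped labels = 2 × 39 = 78.
Actual frame index = 77770 − 78 = 77692.

77692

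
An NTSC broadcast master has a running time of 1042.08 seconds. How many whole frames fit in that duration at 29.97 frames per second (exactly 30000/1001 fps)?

31231 frames

Frames = 1042.08 × 30000/1001 = 2404800/77 ≈ 31231.1688.
Complete frames: 31231.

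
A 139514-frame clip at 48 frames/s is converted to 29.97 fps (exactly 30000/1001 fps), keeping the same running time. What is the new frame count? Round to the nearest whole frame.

Frames at target rate = 139514 × (30000/1001) / (48) = 87196250/1001 ≈ 87109.141.
Nearest whole frame: 87109.

87109 frames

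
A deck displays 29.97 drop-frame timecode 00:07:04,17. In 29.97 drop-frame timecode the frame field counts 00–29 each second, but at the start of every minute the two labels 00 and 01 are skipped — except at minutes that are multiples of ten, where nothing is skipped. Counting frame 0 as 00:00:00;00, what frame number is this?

As if non-drop at 30 labels/s: (0 × 3600 + 7 × 60 + 4) × 30 + 17 = 12737.
Minute boundaries passed: 7; those not divisible by 10: 7 − 0 = 7; dropped labels = 2 × 7 = 14.
Actual frame index = 12737 − 14 = 12723.

12723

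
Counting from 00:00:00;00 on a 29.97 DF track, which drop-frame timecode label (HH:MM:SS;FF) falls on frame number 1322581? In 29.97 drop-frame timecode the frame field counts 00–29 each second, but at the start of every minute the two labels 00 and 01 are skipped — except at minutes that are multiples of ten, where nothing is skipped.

12:15:30;05

Ten DF minutes hold 17982 frames, so frame 1322581 lies in block 73 (frames 1312686–1330667) with 9895 frames into that block.
The block's first minute is 1800 frames and the rest 1798 each; 9895 frames reaches minute 5, so 73 × 18 + 5 × 2 = 1324 labels have been skipped so far.
Adding those back, label number 1322581 + 1324 = 1323905 at 30 labels/s is 44130 s + 5 f = 12 h 15 min 30 s frame 5, i.e. 12:15:30;05.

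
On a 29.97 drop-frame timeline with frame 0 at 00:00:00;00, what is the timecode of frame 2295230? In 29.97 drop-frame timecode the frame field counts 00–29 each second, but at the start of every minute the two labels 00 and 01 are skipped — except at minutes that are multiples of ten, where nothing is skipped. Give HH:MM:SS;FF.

21:16:24;08

Each 10-minute DF block holds 10 × 60 × 30 − 9 × 2 = 17982 frames. 2295230 ÷ 17982 → 127 full blocks, remainder 11516.
Within the partial block the first minute is 1800 frames and each further minute 1798, so 6 further minute boundaries passed. Total skipped labels = 18 × 127 + 2 × 6 = 2298.
Non-drop label index = 2295230 + 2298 = 2297528; at 30 labels/s that is 21:16:24:08, i.e. DF 21:16:24;08.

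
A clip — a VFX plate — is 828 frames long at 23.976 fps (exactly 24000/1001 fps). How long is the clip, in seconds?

Running time = 828 / (24000/1001) = 34.5345 s.

34.5345 seconds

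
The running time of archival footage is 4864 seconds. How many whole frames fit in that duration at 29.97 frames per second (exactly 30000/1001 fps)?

145774 frames

Frames = 4864 × 30000/1001 = 145920000/1001 ≈ 145774.2258.
Complete frames: 145774.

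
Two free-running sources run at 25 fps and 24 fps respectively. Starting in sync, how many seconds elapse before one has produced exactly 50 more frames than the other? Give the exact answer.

The gap grows by |24 − 25| = 1 frame per second.
Time for a 50-frame gap: 50 ÷ (1) = 50 s.

50 seconds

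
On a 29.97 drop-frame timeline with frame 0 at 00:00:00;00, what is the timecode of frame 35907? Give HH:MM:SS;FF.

00:19:58;03

Each 10-minute DF block holds 10 × 60 × 30 − 9 × 2 = 17982 frames. 35907 ÷ 17982 → 1 full block, remainder 17925.
Within the partial block the first minute is 1800 frames and each further minute 1798, so 9 further minute boundaries passed. Total skipped labels = 18 × 1 + 2 × 9 = 36.
Non-drop label index = 35907 + 36 = 35943; at 30 labels/s that is 00:19:58:03, i.e. DF 00:19:58;03.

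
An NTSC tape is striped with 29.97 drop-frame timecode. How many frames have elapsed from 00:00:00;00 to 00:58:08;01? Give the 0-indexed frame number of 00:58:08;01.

Complete 10-minute blocks: 5, each 17982 frames → 89910.
Remaining 8 whole minutes in the current block: 1800 + 7 × 1798 = 14386 frames.
Within the current minute: 8 × 30 + 1 − 2 = 239 (labels ;00/;01 skipped at this minute). Total = 89910 + 14386 + 239 = 104535.

104535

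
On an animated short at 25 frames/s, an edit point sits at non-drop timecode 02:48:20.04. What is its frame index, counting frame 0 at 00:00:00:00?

frame 252504

Total seconds to the label: (2 × 3600 + 48 × 60 + 20) = 10100.
Frame index = 10100 × 25 + 4 = 252504.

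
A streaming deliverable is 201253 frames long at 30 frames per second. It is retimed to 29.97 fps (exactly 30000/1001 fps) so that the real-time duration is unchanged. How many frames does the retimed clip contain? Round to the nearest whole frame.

Frames at target rate = 201253 × (30000/1001) / (30) = 15481000/77 ≈ 201051.948.
Nearest whole frame: 201052.

201052 frames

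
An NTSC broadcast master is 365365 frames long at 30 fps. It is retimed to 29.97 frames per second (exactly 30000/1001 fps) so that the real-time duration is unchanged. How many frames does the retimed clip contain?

365000 frames

Target frames = source frames × (target rate / source rate) = 365365 × (30000/1001)/(30) = 365365 × 1000/1001 = 365000.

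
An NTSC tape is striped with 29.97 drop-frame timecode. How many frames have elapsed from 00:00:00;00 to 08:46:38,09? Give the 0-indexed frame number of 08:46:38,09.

As if non-drop at 30 labels/s: (8 × 3600 + 46 × 60 + 38) × 30 + 9 = 947949.
Minute boundaries passed: 526; those not divisible by 10: 526 − 52 = 474; dropped labels = 2 × 474 = 948.
Actual frame index = 947949 − 948 = 947001.

947001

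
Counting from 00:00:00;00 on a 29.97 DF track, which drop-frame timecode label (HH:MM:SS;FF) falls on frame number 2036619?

18:52:35;07

Ten DF minutes hold 17982 frames, so frame 2036619 lies in block 113 (frames 2031966–2049947) with 4653 frames into that block.
The block's first minute is 1800 frames and the rest 1798 each; 4653 frames reaches minute 2, so 113 × 18 + 2 × 2 = 2038 labels have been skipped so far.
Adding those back, label number 2036619 + 2038 = 2038657 at 30 labels/s is 67955 s + 7 f = 18 h 52 min 35 s frame 7, i.e. 18:52:35;07.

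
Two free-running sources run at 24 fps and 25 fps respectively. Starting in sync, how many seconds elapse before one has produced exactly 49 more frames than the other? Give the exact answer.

49 seconds

The gap grows by |25 − 24| = 1 frame per second.
Time for a 49-frame gap: 49 ÷ (1) = 49 s.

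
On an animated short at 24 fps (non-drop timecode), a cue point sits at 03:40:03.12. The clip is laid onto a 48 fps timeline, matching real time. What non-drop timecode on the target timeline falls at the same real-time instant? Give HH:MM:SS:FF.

03:40:03:24

Source frame index: (3×3600 + 40×60 + 3) × 24 + 12 = 316884.
Real time: 316884 / (24) = 26407/2 s.
Target frame: (26407/2) × (48) = 633768.
At 48 labels/s: frame 633768 → 03:40:03:24.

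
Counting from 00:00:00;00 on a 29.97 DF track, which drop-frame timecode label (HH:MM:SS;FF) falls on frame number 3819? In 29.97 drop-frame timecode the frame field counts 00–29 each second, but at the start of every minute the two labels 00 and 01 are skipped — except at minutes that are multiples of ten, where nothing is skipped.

Ten DF minutes hold 17982 frames, so frame 3819 lies in block 0 (frames 0–17981) with 3819 frames into that block.
The block's first minute is 1800 frames and the rest 1798 each; 3819 frames reaches minute 2, so 0 × 18 + 2 × 2 = 4 labels have been skipped so far.
Adding those back, label number 3819 + 4 = 3823 at 30 labels/s is 127 s + 13 f = 0 h 2 min 7 s frame 13, i.e. 00:02:07;13.

00:02:07;13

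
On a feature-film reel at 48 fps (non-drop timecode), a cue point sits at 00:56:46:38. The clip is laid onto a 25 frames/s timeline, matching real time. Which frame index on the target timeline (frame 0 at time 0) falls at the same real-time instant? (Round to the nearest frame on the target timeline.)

Source frame index: (0×3600 + 56×60 + 46) × 48 + 38 = 163526.
Real time: 163526 / (48) = 81763/24 s.
Target frame: (81763/24) × (25) = 2044075/24 ≈ 85169.792 → 85170.

frame 85170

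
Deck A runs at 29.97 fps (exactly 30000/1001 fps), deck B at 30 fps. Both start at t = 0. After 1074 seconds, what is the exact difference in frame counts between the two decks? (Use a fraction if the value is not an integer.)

A emits 30000/1001 × 1074 = 32220000/1001 frames; B emits 30 × 1074 = 32220.
Difference = 32220/1001 frames (≈ 32.1878); B is ahead of A.

32220/1001 frames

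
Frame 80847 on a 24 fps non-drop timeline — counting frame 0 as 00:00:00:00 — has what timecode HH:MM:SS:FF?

00:56:08:15

80847 ÷ 24 = 3368 full seconds, remainder 15 frames.
3368 s = 0 h 56 min 8 s.
Timecode: 00:56:08:15.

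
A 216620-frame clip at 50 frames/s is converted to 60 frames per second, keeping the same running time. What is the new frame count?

Target frames = source frames × (target rate / source rate) = 216620 × (60)/(50) = 216620 × 6/5 = 259944.

259944 frames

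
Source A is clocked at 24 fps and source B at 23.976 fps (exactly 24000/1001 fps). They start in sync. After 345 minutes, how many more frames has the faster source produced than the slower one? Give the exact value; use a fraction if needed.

496800/1001 frames

345 min = 20700 s.
A emits 24 × 20700 = 496800 frames; B emits 24000/1001 × 20700 = 496800000/1001.
Difference = 496800/1001 frames (≈ 496.3037); B is behind A.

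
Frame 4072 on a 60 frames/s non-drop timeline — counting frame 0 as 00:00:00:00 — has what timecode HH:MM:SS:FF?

00:01:07:52

4072 ÷ 60 = 67 full seconds, remainder 52 frames.
67 s = 0 h 1 min 7 s.
Timecode: 00:01:07:52.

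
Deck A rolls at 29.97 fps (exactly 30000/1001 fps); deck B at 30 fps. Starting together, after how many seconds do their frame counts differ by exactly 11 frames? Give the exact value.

The gap grows by |30 − 30000/1001| = 30/1001 frames per second.
Time for a 11-frame gap: 11 ÷ (30/1001) = 11011/30 s.

11011/30 seconds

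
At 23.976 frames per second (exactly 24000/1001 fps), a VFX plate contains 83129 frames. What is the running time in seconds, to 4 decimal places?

3467.1720 seconds

Running time = 83129 × 1001/24000 = 83212129/24000 s ≈ 3467.1720 s.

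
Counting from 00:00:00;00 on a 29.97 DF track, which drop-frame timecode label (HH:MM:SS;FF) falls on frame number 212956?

01:58:25;20

Each 10-minute DF block holds 10 × 60 × 30 − 9 × 2 = 17982 frames. 212956 ÷ 17982 → 11 full blocks, remainder 15154.
Within the partial block the first minute is 1800 frames and each further minute 1798, so 8 further minute boundaries passed. Total skipped labels = 18 × 11 + 2 × 8 = 214.
Non-drop label index = 212956 + 214 = 213170; at 30 labels/s that is 01:58:25:20, i.e. DF 01:58:25;20.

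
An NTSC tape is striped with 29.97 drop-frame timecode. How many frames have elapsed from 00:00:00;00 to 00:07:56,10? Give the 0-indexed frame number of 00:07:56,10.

Complete 10-minute blocks: 0, each 17982 frames → 0.
Remaining 7 whole minutes in the current block: 1800 + 6 × 1798 = 12588 frames.
Within the current minute: 56 × 30 + 10 − 2 = 1688 (labels ;00/;01 skipped at this minute). Total = 0 + 12588 + 1688 = 14276.

14276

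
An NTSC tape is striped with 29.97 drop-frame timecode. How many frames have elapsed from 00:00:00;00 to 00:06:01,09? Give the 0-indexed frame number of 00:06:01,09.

Complete 10-minute blocks: 0, each 17982 frames → 0.
Remaining 6 whole minutes in the current block: 1800 + 5 × 1798 = 10790 frames.
Within the current minute: 1 × 30 + 9 − 2 = 37 (labels ;00/;01 skipped at this minute). Total = 0 + 10790 + 37 = 10827.

10827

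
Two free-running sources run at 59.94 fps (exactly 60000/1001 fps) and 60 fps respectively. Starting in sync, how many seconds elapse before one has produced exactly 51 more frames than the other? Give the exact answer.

The gap grows by |60 − 60000/1001| = 60/1001 frames per second.
Time for a 51-frame gap: 51 ÷ (60/1001) = 850.85 s.

850.85 seconds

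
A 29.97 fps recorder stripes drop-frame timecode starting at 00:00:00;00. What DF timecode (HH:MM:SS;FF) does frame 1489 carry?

Ten DF minutes hold 17982 frames, so frame 1489 lies in block 0 (frames 0–17981) with 1489 frames into that block.
The block's first minute is 1800 frames and the rest 1798 each; 1489 frames reaches minute 0, so 0 × 18 + 0 × 2 = 0 labels have been skipped so far.
Adding those back, label number 1489 + 0 = 1489 at 30 labels/s is 49 s + 19 f = 0 h 0 min 49 s frame 19, i.e. 00:00:49;19.

00:00:49;19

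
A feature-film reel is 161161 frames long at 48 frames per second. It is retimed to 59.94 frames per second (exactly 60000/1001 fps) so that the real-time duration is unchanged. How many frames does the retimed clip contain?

201250 frames

Target frames = source frames × (target rate / source rate) = 161161 × (60000/1001)/(48) = 161161 × 1250/1001 = 201250.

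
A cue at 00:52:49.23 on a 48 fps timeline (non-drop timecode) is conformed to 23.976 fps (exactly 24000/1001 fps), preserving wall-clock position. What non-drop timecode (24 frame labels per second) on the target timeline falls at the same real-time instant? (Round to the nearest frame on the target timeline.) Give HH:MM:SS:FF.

Source frame index: (0×3600 + 52×60 + 49) × 48 + 23 = 152135.
Real time: 152135 / (48) = 152135/48 s.
Target frame: (152135/48) × (24000/1001) = 76067500/1001 ≈ 75991.508 → 75992.
At 24 labels/s: frame 75992 → 00:52:46:08.

00:52:46:08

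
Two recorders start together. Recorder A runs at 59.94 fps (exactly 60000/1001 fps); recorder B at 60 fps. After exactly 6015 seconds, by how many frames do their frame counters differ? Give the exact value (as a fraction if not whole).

A emits 60000/1001 × 6015 = 360900000/1001 frames; B emits 60 × 6015 = 360900.
Difference = 360900/1001 frames (≈ 360.5395); B is ahead of A.

360900/1001 frames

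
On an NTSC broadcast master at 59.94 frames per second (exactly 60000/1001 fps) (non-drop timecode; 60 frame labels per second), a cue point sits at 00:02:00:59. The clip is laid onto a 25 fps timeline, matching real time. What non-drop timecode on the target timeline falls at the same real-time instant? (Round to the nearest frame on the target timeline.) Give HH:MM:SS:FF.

Source frame index: (0×3600 + 2×60 + 0) × 60 + 59 = 7259.
Real time: 7259 / (60000/1001) = 7266259/60000 s.
Target frame: (7266259/60000) × (25) = 7266259/2400 ≈ 3027.608 → 3028.
At 25 labels/s: frame 3028 → 00:02:01:03.

00:02:01:03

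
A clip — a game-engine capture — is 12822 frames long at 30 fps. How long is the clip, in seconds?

427.4 seconds

Running time = 12822 / (30) = 427.4 s.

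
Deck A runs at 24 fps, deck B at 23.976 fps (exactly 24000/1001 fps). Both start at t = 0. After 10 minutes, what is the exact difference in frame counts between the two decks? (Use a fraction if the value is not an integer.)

10 min = 600 s.
A emits 24 × 600 = 14400 frames; B emits 24000/1001 × 600 = 14400000/1001.
Difference = 14400/1001 frames (≈ 14.3856); B is behind A.

14400/1001 frames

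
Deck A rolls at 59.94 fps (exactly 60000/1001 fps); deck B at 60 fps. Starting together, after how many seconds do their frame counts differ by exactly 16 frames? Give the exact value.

The gap grows by |60 − 60000/1001| = 60/1001 frames per second.
Time for a 16-frame gap: 16 ÷ (60/1001) = 4004/15 s.

4004/15 seconds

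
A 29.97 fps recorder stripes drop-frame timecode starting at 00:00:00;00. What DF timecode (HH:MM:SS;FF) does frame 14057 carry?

00:07:49;01

Each 10-minute DF block holds 10 × 60 × 30 − 9 × 2 = 17982 frames. 14057 ÷ 17982 → 0 full blocks, remainder 14057.
Within the partial block the first minute is 1800 frames and each further minute 1798, so 7 further minute boundaries passed. Total skipped labels = 18 × 0 + 2 × 7 = 14.
Non-drop label index = 14057 + 14 = 14071; at 30 labels/s that is 00:07:49:01, i.e. DF 00:07:49;01.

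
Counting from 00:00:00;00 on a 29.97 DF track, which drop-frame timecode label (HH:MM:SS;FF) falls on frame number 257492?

Each 10-minute DF block holds 10 × 60 × 30 − 9 × 2 = 17982 frames. 257492 ÷ 17982 → 14 full blocks, remainder 5744.
Within the partial block the first minute is 1800 frames and each further minute 1798, so 3 further minute boundaries passed. Total skipped labels = 18 × 14 + 2 × 3 = 258.
Non-drop label index = 257492 + 258 = 257750; at 30 labels/s that is 02:23:11:20, i.e. DF 02:23:11;20.

02:23:11;20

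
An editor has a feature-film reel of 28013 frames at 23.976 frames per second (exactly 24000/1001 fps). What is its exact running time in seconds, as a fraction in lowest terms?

Running time = 28013 ÷ (24000/1001) = 28013 × 1001/24000 = 28041013/24000 s.

28041013/24000 seconds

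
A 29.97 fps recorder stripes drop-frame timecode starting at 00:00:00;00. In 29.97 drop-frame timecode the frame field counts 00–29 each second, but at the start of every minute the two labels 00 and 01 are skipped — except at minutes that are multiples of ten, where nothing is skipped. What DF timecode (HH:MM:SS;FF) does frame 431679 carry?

Each 10-minute DF block holds 10 × 60 × 30 − 9 × 2 = 17982 frames. 431679 ÷ 17982 → 24 full blocks, remainder 111.
Within the partial block the first minute is 1800 frames and each further minute 1798, so 0 further minute boundaries passed. Total skipped labels = 18 × 24 + 2 × 0 = 432.
Non-drop label index = 431679 + 432 = 432111; at 30 labels/s that is 04:00:03:21, i.e. DF 04:00:03;21.

04:00:03;21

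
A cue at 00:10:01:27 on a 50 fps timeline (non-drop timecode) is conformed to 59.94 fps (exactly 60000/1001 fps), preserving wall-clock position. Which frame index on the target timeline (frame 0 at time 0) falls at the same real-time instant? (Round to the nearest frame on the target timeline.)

Source frame index: (0×3600 + 10×60 + 1) × 50 + 27 = 30077.
Real time: 30077 / (50) = 30077/50 s.
Target frame: (30077/50) × (60000/1001) = 36092400/1001 ≈ 36056.344 → 36056.

frame 36056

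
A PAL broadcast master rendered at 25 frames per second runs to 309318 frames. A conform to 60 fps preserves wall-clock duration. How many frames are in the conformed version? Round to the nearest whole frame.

742363 frames

Frames at target rate = 309318 × (60) / (25) = 3711816/5 ≈ 742363.200.
Nearest whole frame: 742363.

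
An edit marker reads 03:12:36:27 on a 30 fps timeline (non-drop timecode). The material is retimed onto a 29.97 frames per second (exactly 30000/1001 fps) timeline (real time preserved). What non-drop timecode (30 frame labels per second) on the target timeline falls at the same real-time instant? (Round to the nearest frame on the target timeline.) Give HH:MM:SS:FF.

03:12:25:11

Source frame index: (3×3600 + 12×60 + 36) × 30 + 27 = 346707.
Real time: 346707 / (30) = 115569/10 s.
Target frame: (115569/10) × (30000/1001) = 346707000/1001 ≈ 346360.639 → 346361.
At 30 labels/s: frame 346361 → 03:12:25:11.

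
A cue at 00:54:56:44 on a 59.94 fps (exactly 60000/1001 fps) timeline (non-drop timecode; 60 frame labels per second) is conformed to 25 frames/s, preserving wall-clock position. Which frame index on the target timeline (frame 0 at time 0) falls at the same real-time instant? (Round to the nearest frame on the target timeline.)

Source frame index: (0×3600 + 54×60 + 56) × 60 + 44 = 197804.
Real time: 197804 / (60000/1001) = 49500451/15000 s.
Target frame: (49500451/15000) × (25) = 49500451/600 ≈ 82500.752 → 82501.

frame 82501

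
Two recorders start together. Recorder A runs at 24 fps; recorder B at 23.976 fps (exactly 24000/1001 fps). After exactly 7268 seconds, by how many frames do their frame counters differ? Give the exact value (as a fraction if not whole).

174432/1001 frames

A emits 24 × 7268 = 174432 frames; B emits 24000/1001 × 7268 = 174432000/1001.
Difference = 174432/1001 frames (≈ 174.2577); B is behind A.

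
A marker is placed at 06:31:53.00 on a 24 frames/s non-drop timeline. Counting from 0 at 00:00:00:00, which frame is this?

564312

Total seconds to the label: (6 × 3600 + 31 × 60 + 53) = 23513.
Frame index = 23513 × 24 + 0 = 564312.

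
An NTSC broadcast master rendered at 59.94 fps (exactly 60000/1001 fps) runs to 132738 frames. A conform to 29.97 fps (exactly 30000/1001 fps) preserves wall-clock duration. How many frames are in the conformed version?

66369 frames

Frames at target rate = 132738 × (30000/1001) / (60000/1001) = 66369.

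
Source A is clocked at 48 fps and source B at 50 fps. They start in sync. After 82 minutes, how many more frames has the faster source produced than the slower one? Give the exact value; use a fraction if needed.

9840 frames

82 min = 4920 s.
A emits 48 × 4920 = 236160 frames; B emits 50 × 4920 = 246000.
Difference = 9840 frames; B is ahead of A.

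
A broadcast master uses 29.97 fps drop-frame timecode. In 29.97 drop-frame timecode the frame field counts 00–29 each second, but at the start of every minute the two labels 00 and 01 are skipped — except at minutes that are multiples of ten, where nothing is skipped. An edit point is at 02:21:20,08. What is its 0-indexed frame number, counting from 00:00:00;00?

254154

As if non-drop at 30 labels/s: (2 × 3600 + 21 × 60 + 20) × 30 + 8 = 254408.
Minute boundaries passed: 141; those not divisible by 10: 141 − 14 = 127; dropped labels = 2 × 127 = 254.
Actual frame index = 254408 − 254 = 254154.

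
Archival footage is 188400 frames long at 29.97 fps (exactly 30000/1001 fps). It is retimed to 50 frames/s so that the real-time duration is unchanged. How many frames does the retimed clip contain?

Target frames = source frames × (target rate / source rate) = 188400 × (50)/(30000/1001) = 188400 × 1001/600 = 314314.

314314 frames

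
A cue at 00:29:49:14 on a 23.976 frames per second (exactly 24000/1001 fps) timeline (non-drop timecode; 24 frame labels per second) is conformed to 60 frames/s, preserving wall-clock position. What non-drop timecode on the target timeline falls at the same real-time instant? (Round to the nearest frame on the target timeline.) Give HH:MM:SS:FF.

00:29:51:22

Source frame index: (0×3600 + 29×60 + 49) × 24 + 14 = 42950.
Real time: 42950 / (24000/1001) = 859859/480 s.
Target frame: (859859/480) × (60) = 859859/8 ≈ 107482.375 → 107482.
At 60 labels/s: frame 107482 → 00:29:51:22.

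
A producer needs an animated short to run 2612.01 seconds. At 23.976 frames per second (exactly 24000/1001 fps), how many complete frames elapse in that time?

62625 frames

Frames = 2612.01 × 24000/1001 = 62688240/1001 ≈ 62625.6144.
Complete frames: 62625.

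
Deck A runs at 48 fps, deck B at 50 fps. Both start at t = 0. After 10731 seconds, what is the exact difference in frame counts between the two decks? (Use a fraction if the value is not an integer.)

21462 frames

A emits 48 × 10731 = 515088 frames; B emits 50 × 10731 = 536550.
Difference = 21462 frames; B is ahead of A.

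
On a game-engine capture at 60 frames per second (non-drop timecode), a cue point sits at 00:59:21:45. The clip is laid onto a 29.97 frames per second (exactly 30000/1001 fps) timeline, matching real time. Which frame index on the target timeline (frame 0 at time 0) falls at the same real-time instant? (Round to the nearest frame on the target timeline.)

frame 106746

Source frame index: (0×3600 + 59×60 + 21) × 60 + 45 = 213705.
Real time: 213705 / (60) = 14247/4 s.
Target frame: (14247/4) × (30000/1001) = 106852500/1001 ≈ 106745.754 → 106746.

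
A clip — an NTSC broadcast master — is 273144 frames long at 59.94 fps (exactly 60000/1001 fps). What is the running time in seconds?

4556.9524 seconds

Running time = 273144 / (60000/1001) = 4556.9524 s.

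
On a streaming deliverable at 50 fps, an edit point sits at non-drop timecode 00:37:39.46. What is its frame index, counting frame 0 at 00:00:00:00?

frame 112996

Total seconds to the label: (0 × 3600 + 37 × 60 + 39) = 2259.
Frame index = 2259 × 50 + 46 = 112996.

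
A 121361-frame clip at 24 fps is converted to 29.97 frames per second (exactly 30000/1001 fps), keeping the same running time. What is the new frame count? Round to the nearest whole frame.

151550 frames

Frames at target rate = 121361 × (30000/1001) / (24) = 151701250/1001 ≈ 151549.700.
Nearest whole frame: 151550.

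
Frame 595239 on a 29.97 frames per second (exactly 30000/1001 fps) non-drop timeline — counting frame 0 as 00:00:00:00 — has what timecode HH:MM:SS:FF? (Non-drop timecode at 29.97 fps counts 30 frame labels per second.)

595239 ÷ 30 = 19841 full seconds, remainder 9 frames.
19841 s = 5 h 30 min 41 s.
Timecode: 05:30:41:09.

05:30:41:09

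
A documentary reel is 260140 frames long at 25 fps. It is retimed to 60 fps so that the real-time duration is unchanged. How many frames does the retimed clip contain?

Target frames = source frames × (target rate / source rate) = 260140 × (60)/(25) = 260140 × 12/5 = 624336.

624336 frames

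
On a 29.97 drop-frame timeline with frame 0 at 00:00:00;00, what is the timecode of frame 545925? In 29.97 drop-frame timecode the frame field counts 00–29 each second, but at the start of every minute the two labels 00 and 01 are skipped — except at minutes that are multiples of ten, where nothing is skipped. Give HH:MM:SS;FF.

05:03:35;21

Ten DF minutes hold 17982 frames, so frame 545925 lies in block 30 (frames 539460–557441) with 6465 frames into that block.
The block's first minute is 1800 frames and the rest 1798 each; 6465 frames reaches minute 3, so 30 × 18 + 3 × 2 = 546 labels have been skipped so far.
Adding those back, label number 545925 + 546 = 546471 at 30 labels/s is 18215 s + 21 f = 5 h 3 min 35 s frame 21, i.e. 05:03:35;21.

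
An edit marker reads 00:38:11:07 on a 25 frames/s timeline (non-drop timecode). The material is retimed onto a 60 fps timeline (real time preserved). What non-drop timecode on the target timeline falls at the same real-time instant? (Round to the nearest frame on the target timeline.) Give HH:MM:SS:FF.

Source frame index: (0×3600 + 38×60 + 11) × 25 + 7 = 57282.
Real time: 57282 / (25) = 57282/25 s.
Target frame: (57282/25) × (60) = 687384/5 ≈ 137476.800 → 137477.
At 60 labels/s: frame 137477 → 00:38:11:17.

00:38:11:17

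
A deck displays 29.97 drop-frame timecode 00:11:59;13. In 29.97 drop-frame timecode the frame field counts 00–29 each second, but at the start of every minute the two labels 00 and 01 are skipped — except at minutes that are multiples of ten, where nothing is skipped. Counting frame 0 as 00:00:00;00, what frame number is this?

21563

As if non-drop at 30 labels/s: (0 × 3600 + 11 × 60 + 59) × 30 + 13 = 21583.
Minute boundaries passed: 11; those not divisible by 10: 11 − 1 = 10; dropped labels = 2 × 10 = 20.
Actual frame index = 21583 − 20 = 21563.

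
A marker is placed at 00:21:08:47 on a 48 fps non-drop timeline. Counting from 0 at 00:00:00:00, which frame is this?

frame 60911

Total seconds to the label: (0 × 3600 + 21 × 60 + 8) = 1268.
Frame index = 1268 × 48 + 47 = 60911.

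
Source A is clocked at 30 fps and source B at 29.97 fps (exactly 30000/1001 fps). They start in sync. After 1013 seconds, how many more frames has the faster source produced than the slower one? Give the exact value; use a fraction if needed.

30390/1001 frames

A emits 30 × 1013 = 30390 frames; B emits 30000/1001 × 1013 = 30390000/1001.
Difference = 30390/1001 frames (≈ 30.3596); B is behind A.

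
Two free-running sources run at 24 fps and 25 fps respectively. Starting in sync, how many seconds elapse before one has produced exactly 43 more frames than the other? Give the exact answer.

The gap grows by |25 − 24| = 1 frame per second.
Time for a 43-frame gap: 43 ÷ (1) = 43 s.

43 seconds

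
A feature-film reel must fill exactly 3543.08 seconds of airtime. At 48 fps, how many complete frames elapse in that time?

Frames = 3543.08 × 48 = 4251696/25 ≈ 170067.8400.
Complete frames: 170067.

170067 frames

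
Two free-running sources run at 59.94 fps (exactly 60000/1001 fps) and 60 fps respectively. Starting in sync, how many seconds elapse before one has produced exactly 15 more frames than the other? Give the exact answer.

The gap grows by |60 − 60000/1001| = 60/1001 frames per second.
Time for a 15-frame gap: 15 ÷ (60/1001) = 250.25 s.

250.25 seconds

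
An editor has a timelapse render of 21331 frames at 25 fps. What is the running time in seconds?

853.24 seconds

Running time = 21331 / (25) = 853.24 s.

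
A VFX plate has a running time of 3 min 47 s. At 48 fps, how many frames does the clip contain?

10896 frames

3 min 47 s = 227 s.
Frames = 227 × 48 = 10896.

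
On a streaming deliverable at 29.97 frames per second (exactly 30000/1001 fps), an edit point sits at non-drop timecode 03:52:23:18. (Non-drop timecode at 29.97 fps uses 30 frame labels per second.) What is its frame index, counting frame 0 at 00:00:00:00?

418308

Total seconds to the label: (3 × 3600 + 52 × 60 + 23) = 13943.
Frame index = 13943 × 30 + 18 = 418308.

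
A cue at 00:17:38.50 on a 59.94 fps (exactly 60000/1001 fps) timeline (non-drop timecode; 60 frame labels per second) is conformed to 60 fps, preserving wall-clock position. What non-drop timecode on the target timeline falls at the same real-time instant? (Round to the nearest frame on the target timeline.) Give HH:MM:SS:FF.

Source frame index: (0×3600 + 17×60 + 38) × 60 + 50 = 63530.
Real time: 63530 / (60000/1001) = 6359353/6000 s.
Target frame: (6359353/6000) × (60) = 6359353/100 ≈ 63593.530 → 63594.
At 60 labels/s: frame 63594 → 00:17:39:54.

00:17:39:54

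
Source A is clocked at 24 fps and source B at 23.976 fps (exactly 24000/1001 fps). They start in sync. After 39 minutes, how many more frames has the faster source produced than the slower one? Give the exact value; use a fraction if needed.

39 min = 2340 s.
A emits 24 × 2340 = 56160 frames; B emits 24000/1001 × 2340 = 4320000/77.
Difference = 4320/77 frames (≈ 56.1039); B is behind A.

4320/77 frames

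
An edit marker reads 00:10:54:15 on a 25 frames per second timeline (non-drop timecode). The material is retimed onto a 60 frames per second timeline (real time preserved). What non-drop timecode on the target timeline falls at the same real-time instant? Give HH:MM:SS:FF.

00:10:54:36

Source frame index: (0×3600 + 10×60 + 54) × 25 + 15 = 16365.
Real time: 16365 / (25) = 3273/5 s.
Target frame: (3273/5) × (60) = 39276.
At 60 labels/s: frame 39276 → 00:10:54:36.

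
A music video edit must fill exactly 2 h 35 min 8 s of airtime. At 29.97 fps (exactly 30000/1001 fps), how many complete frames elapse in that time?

278961 frames

2 h 35 min 8 s = 9308 s.
Frames = 9308 × 30000/1001 = 21480000/77 ≈ 278961.0390.
Complete frames: 278961.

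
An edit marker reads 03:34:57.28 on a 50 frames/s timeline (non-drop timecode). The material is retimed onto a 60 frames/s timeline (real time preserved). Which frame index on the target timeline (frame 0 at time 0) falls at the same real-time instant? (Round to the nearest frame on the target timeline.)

frame 773854

Source frame index: (3×3600 + 34×60 + 57) × 50 + 28 = 644878.
Real time: 644878 / (50) = 322439/25 s.
Target frame: (322439/25) × (60) = 3869268/5 ≈ 773853.600 → 773854.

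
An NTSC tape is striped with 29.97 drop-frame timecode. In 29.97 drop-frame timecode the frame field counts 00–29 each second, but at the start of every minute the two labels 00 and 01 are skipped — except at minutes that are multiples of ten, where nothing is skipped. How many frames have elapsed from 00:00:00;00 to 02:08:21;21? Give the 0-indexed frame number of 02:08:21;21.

230819

Complete 10-minute blocks: 12, each 17982 frames → 215784.
Remaining 8 whole minutes in the current block: 1800 + 7 × 1798 = 14386 frames.
Within the current minute: 21 × 30 + 21 − 2 = 649 (labels ;00/;01 skipped at this minute). Total = 215784 + 14386 + 649 = 230819.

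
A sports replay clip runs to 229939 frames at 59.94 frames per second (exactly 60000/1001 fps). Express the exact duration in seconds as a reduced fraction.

230168939/60000 seconds

Running time = 229939 ÷ (60000/1001) = 229939 × 1001/60000 = 230168939/60000 s.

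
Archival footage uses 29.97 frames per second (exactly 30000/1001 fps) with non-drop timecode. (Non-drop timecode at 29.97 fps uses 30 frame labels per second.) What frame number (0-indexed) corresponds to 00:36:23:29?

Total seconds to the label: (0 × 3600 + 36 × 60 + 23) = 2183.
Frame index = 2183 × 30 + 29 = 65519.

65519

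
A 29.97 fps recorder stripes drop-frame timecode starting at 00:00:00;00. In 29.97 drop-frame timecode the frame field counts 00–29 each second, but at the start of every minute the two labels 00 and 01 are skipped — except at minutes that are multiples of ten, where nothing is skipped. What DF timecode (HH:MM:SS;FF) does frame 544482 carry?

Each 10-minute DF block holds 10 × 60 × 30 − 9 × 2 = 17982 frames. 544482 ÷ 17982 → 30 full blocks, remainder 5022.
Within the partial block the first minute is 1800 frames and each further minute 1798, so 2 further minute boundaries passed. Total skipped labels = 18 × 30 + 2 × 2 = 544.
Non-drop label index = 544482 + 544 = 545026; at 30 labels/s that is 05:02:47:16, i.e. DF 05:02:47;16.

05:02:47;16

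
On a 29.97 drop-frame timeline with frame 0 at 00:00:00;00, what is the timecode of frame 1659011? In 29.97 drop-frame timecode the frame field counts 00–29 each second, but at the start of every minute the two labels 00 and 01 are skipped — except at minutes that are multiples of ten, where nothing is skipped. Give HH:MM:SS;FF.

Ten DF minutes hold 17982 frames, so frame 1659011 lies in block 92 (frames 1654344–1672325) with 4667 frames into that block.
The block's first minute is 1800 frames and the rest 1798 each; 4667 frames reaches minute 2, so 92 × 18 + 2 × 2 = 1660 labels have been skipped so far.
Adding those back, label number 1659011 + 1660 = 1660671 at 30 labels/s is 55355 s + 21 f = 15 h 22 min 35 s frame 21, i.e. 15:22:35;21.

15:22:35;21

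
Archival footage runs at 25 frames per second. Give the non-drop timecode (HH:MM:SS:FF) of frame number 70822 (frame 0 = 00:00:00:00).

00:47:12:22

70822 ÷ 25 = 2832 full seconds, remainder 22 frames.
2832 s = 0 h 47 min 12 s.
Timecode: 00:47:12:22.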